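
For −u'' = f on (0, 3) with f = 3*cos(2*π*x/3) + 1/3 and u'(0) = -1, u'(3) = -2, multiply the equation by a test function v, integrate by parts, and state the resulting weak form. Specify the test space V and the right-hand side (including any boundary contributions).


V = H^1(0, 3) (v unrestricted at boundary; u is determined up to an additive constant); weak form: ∫_0^3 u'v' dx = ∫_0^3 (3*cos(2*π*x/3) + 1/3) v dx − 2·v(3) + v(0) for all v ∈ V.

Multiply both sides by a test function v and integrate from 0 to 3:
  ∫_0^3 −u''(x) v(x) dx = ∫_0^3 f(x) v(x) dx.
Integrate the LHS by parts once:
  ∫_0^3 −u'' v dx = −[u'(x) v(x)]_0^3 + ∫_0^3 u'(x) v'(x) dx.
Thus ∫_0^3 u'(x) v'(x) dx = ∫_0^3 f(x) v(x) dx + [u'(x) v(x)]_0^3.
Choose V so that boundary terms are either known or forced to vanish.
u has inhomogeneous Neumann u'(0) = -1, u'(3) = -2. [u' v]_0^3 = (-2)·v(3) − (-1)·v(0) = − 2·v(3) + v(0). Take V = H^1(0, 3); boundary term becomes part of RHS.
Weak formulation: find u (satisfying any essential BC) such that ∫_0^3 u'(x) v'(x) dx = ∫_0^3 f v dx − 2·v(3) + v(0) for all v ∈ V (Neumann data are natural BCs: they enter the RHS as boundary terms).
Substituting f(x) = 3*cos(2*π*x/3) + 1/3, the right-hand side is ∫_0^3 (3*cos(2*π*x/3) + 1/3) v dx − 2·v(3) + v(0).
Compatibility check (pure Neumann): taking v ≡ 1 ∈ V gives 0 = ∫_0^3 f dx + (-2) − (-1), i.e. ∫_0^3 f dx must equal u'(0) − u'(3) = 1. Indeed ∫_0^3 (3*cos(2*π*x/3) + 1/3) dx = 1, so the data are compatible. The solution is then unique only up to an additive constant (fix it e.g. by requiring ∫_0^3 u dx = 0).


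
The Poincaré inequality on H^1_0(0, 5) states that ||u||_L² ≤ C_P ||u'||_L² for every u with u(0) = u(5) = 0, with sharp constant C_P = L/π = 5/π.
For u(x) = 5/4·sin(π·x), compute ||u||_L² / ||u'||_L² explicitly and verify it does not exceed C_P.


||u||_L² / ||u'||_L² = 1/π < C_P = 5/π.

u(x) = 5/4·sin(π·x), so u'(x) = 5*π*cos(π*x)/4.
Writing u(x) = A·sin(kπx/L) with A = 5/4 and k = 5, use ∫_0^L sin²(kπx/L) dx = L/2 and ∫_0^L cos²(kπx/L) dx = L/2.
u² = 25/16·sin²(π·x) and (u')² = 25*π^2/16·cos²(π·x), and each of sin², cos² integrates to L/2 = 5/2 over (0, 5).
∫_0^5 u² dx = 125/32, so ||u||_L² = 5*sqrt(10)/8.
∫_0^5 (u')² dx = 125*π^2/32, so ||u'||_L² = 5*sqrt(10)*π/8.
Ratio ||u||_L² / ||u'||_L² = 1/π.
Sharp Poincaré constant on H^1_0(0, 5) is C_P = L/π = 5/π, achieved by sin(π/5·x).
This is the k = 5 harmonic; the ratio L/(kπ) is strictly less than C_P = L/π, consistent with the sharp inequality ||u||_L² ≤ C_P ||u'||_L².


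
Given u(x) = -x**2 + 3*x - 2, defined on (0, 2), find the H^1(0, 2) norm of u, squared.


||u||_{H^1}^2 = 86/15

The H^1 norm (squared) on an interval (0, L) is
  ||u||_{H^1}^2 = ∫_0^L u(x)^2 dx + ∫_0^L u'(x)^2 dx.
Compute u'(x) = 3 - 2*x.
Then u(x)^2 = x**4 - 6*x**3 + 13*x**2 - 12*x + 4 and u'(x)^2 = 4*x**2 - 12*x + 9.
Integrate each monomial from 0 to 2 using ∫_0^2 c·x^n dx = c·2^(n+1)/(n+1):
  ∫_0^2 u(x)^2 dx = ∫_0^2 (x^4 - 6*x^3 + 13*x^2 - 12*x + 4) dx. Term by term:
    ∫_0^2 x^4 dx = 32/5;  ∫_0^2 -6*x^3 dx = -24;  ∫_0^2 13*x^2 dx = 104/3;
    ∫_0^2 -12*x dx = -24;  ∫_0^2 4 dx = 8.
  Sum: 32/5 − 24 + 104/3 − 24 + 8 = 16/15.
  ∫_0^2 u'(x)^2 dx = ∫_0^2 (4*x^2 - 12*x + 9) dx. Term by term:
    ∫_0^2 4*x^2 dx = 32/3;  ∫_0^2 -12*x dx = -24;  ∫_0^2 9 dx = 18.
  Sum: 32/3 − 24 + 18 = 14/3.
Adding: ||u||_{H^1}^2 = 16/15 + 14/3 = 86/15.


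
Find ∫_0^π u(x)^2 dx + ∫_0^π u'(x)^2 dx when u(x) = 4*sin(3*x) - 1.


||u||_{H^1(0,π)}^2 = -16/3 + 81*π

u'(x) = 12*cos(3*x).
Expand u² and (u')² and integrate term by term on (0, π), using: for integers n ≥ 1, ∫_0^π sin²(nx) dx = ∫_0^π cos²(nx) dx = π/2; for n ≠ n', ∫_0^π sin(nx)sin(n'x) dx = ∫_0^π cos(nx)cos(n'x) dx = 0; and by product-to-sum, ∫_0^π sin(nx)cos(n'x) dx = ½∫_0^π [sin((n+n')x) + sin((n−n')x)] dx, which is 0 when n+n' is even and 2n/(n²−n'²) when n+n' is odd (it need not vanish on (0, π)). For the constant mode: ∫_0^π 1 dx = π, ∫_0^π cos(nx) dx = 0, ∫_0^π sin(nx) dx = (1−(−1)^n)/n.
  u² squared terms: (-1)²·∫1 dx = 1·π = π;  (4)²·∫sin(3x)² dx = 16·π/2 = 8*π.
  u² cross terms: 2·(-1)·(4)·∫1·sin(3x) dx = -8·(2/3) = -16/3.
  So ∫_0^π u² dx = π + 8*π − 16/3 = -16/3 + 9*π.
  (u')² squared terms: (12)²·∫cos(3x)² dx = 144·π/2 = 72*π.
  So ∫_0^π (u')² dx = 72*π.
||u||_{H^1}^2 = (-16/3 + 9*π) + (72*π) = -16/3 + 81*π.


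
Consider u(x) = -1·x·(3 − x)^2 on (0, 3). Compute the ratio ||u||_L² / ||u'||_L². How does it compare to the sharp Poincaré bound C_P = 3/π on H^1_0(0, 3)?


||u||_L² / ||u'||_L² = 3*sqrt(14)/14 < C_P = 3/π.

u(x) = -1·x·(3 − x)^2, so u'(x) = 3*(1 - x)*(x - 3).
u(x) = -1·x·(3 − x)^2 vanishes at x = 0 and x = 3, so u ∈ H^1_0(0, 3). Differentiate via the product rule and integrate the resulting polynomials term by term.
  ∫_0^3 u² dx = ∫_0^3 (x^6 - 12*x^5 + 54*x^4 - 108*x^3 + 81*x^2) dx. Term by term:
    ∫_0^3 x^6 dx = 2187/7;  ∫_0^3 -12*x^5 dx = -1458;  ∫_0^3 54*x^4 dx = 13122/5;
    ∫_0^3 -108*x^3 dx = -2187;  ∫_0^3 81*x^2 dx = 729.
  Sum: 2187/7 − 1458 + 13122/5 − 2187 + 729 = 729/35.
  ∫_0^3 (u')² dx = ∫_0^3 (9*x^4 - 72*x^3 + 198*x^2 - 216*x + 81) dx. Term by term:
    ∫_0^3 9*x^4 dx = 2187/5;  ∫_0^3 -72*x^3 dx = -1458;  ∫_0^3 198*x^2 dx = 1782;
    ∫_0^3 -216*x dx = -972;  ∫_0^3 81 dx = 243.
  Sum: 2187/5 − 1458 + 1782 − 972 + 243 = 162/5.
∫_0^3 u² dx = 729/35, so ||u||_L² = 27*sqrt(35)/35.
∫_0^3 (u')² dx = 162/5, so ||u'||_L² = 9*sqrt(10)/5.
Ratio ||u||_L² / ||u'||_L² = 3*sqrt(14)/14.
Sharp Poincaré constant on H^1_0(0, 3) is C_P = L/π = 3/π, achieved by sin(π/3·x).
A polynomial bump cannot attain the sharp Poincaré constant (only the first sine eigenfunction does), so the ratio is strictly less than C_P, consistent with ||u||_L² ≤ C_P ||u'||_L².


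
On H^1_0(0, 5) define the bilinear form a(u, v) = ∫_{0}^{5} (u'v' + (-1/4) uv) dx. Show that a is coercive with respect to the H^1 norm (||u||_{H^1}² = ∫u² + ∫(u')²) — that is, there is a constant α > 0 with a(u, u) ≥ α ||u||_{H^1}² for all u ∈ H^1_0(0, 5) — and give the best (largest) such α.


α = (-25/4 + π^2)/(π^2 + 25)

Coercivity of a(·,·) on H^1_0(0, 5) means a(u, u) ≥ α ||u||_{H^1}² for every u ∈ H^1_0.
The interval has length L = 5, and Poincaré/coercivity depend only on L. Here a(u, u) = ∫(u')² + (-1/4)·∫u².
Here c = -1/4 < 0 with |c| < (π/L)² = π^2/25, so coercivity still holds. The condition a(u,u) ≥ α||u||_{H^1}² reads (1−α)∫(u')² ≥ (α−c)∫u². Any admissible α is ≤ 1 (rapidly oscillating u have ∫u²/∫(u')² → 0), and α = 1 would force 0 ≥ (1−c)∫u², impossible since c < 1; so 1−α > 0. By the sharp Poincaré inequality on H^1_0 of an interval of length L, ∫(u')² ≥ (π/L)²∫u² with equality for the first sine mode sin(π(x−x₀)/L) (x₀ the left endpoint), so the inequality holds for all u iff (1−α)(π/L)² ≥ α − c, i.e. α ≤ ((π/L)² + c)/((π/L)² + 1) = (1 + c(L/π)²)/(1 + (L/π)²). (Direct route, valid since c ≤ 0: Poincaré gives c∫u² ≥ c(L/π)²∫(u')², so a(u,u) ≥ (1 + c(L/π)²)∫(u')², while ||u||_{H^1}² ≤ (1 + (L/π)²)∫(u')²; dividing yields the same α.) With (π/L)² = π^2/25 and c = -1/4, the largest admissible constant is α = ((π/L)² + c)/((π/L)² + 1).
Simplifying, α = (-25/4 + π^2)/(π^2 + 25).


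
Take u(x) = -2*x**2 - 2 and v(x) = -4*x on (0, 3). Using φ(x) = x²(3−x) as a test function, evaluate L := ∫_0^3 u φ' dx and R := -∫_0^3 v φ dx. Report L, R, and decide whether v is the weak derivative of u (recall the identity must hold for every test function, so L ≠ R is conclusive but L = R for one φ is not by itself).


LHS = 243/5, RHS = 243/5. Yes, v = u' weakly.

u(x) = -2*x**2 - 2, classical derivative u'(x) = -4*x.
φ(x) = x²(3−x), so φ'(x) = 3*x*(2 - x).
Note φ(0) = φ(3) = 0, so the boundary term u·φ vanishes.
LHS = ∫_0^3 u(x) φ'(x) dx = ∫_0^3 (6*x^4 - 12*x^3 + 6*x^2 - 12*x) dx. Term by term:
  ∫_0^3 6*x^4 dx = 1458/5;  ∫_0^3 -12*x^3 dx = -243;  ∫_0^3 6*x^2 dx = 54;
  ∫_0^3 -12*x dx = -54.
Sum: 1458/5 − 243 + 54 − 54 = 243/5.
So LHS = 243/5.
∫_0^3 v(x) φ(x) dx = ∫_0^3 (4*x^4 - 12*x^3) dx. Term by term:
  ∫_0^3 4*x^4 dx = 972/5;  ∫_0^3 -12*x^3 dx = -243.
Sum: 972/5 − 243 = -243/5.
So RHS = -∫_0^3 v(x) φ(x) dx = 243/5.
LHS = RHS, so the identity holds for this test φ.
Moreover u is smooth here and v(x) = u'(x) = -4*x pointwise, so the identity holds for every test function. Hence v is the weak derivative of u.


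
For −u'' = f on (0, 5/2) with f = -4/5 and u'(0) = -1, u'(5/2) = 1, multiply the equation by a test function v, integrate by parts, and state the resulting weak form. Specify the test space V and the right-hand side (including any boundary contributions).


V = H^1(0, 5/2) (v unrestricted at boundary; u is determined up to an additive constant); weak form: ∫_0^5/2 u'v' dx = ∫_0^5/2 (-4/5) v dx + v(5/2) + v(0) for all v ∈ V.

Multiply both sides by a test function v and integrate from 0 to 5/2:
  ∫_0^5/2 −u''(x) v(x) dx = ∫_0^5/2 f(x) v(x) dx.
Integrate the LHS by parts once:
  ∫_0^5/2 −u'' v dx = −[u'(x) v(x)]_0^5/2 + ∫_0^5/2 u'(x) v'(x) dx.
Thus ∫_0^5/2 u'(x) v'(x) dx = ∫_0^5/2 f(x) v(x) dx + [u'(x) v(x)]_0^5/2.
Choose V so that boundary terms are either known or forced to vanish.
u has inhomogeneous Neumann u'(0) = -1, u'(5/2) = 1. [u' v]_0^5/2 = (1)·v(5/2) − (-1)·v(0) = v(5/2) + v(0). Take V = H^1(0, 5/2); boundary term becomes part of RHS.
Weak formulation: find u (satisfying any essential BC) such that ∫_0^5/2 u'(x) v'(x) dx = ∫_0^5/2 f v dx + v(5/2) + v(0) for all v ∈ V (Neumann data are natural BCs: they enter the RHS as boundary terms).
Substituting f(x) = -4/5, the right-hand side is ∫_0^5/2 (-4/5) v dx + v(5/2) + v(0).
Compatibility check (pure Neumann): taking v ≡ 1 ∈ V gives 0 = ∫_0^5/2 f dx + (1) − (-1), i.e. ∫_0^5/2 f dx must equal u'(0) − u'(5/2) = -2. Indeed ∫_0^5/2 (-4/5) dx = -2, so the data are compatible. The solution is then unique only up to an additive constant (fix it e.g. by requiring ∫_0^5/2 u dx = 0).


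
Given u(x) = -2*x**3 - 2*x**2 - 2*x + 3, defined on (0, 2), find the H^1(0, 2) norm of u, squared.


||u||_{H^1}^2 = 79906/105

The H^1 norm (squared) on an interval (0, L) is
  ||u||_{H^1}^2 = ∫_0^L u(x)^2 dx + ∫_0^L u'(x)^2 dx.
Compute u'(x) = -6*x**2 - 4*x - 2.
Then u(x)^2 = 4*x**6 + 8*x**5 + 12*x**4 - 4*x**3 - 8*x**2 - 12*x + 9 and u'(x)^2 = 36*x**4 + 48*x**3 + 40*x**2 + 16*x + 4.
Integrate each monomial from 0 to 2 using ∫_0^2 c·x^n dx = c·2^(n+1)/(n+1):
  ∫_0^2 u(x)^2 dx = ∫_0^2 (4*x^6 + 8*x^5 + 12*x^4 - 4*x^3 - 8*x^2 - 12*x + 9) dx. Term by term:
    ∫_0^2 4*x^6 dx = 512/7;  ∫_0^2 8*x^5 dx = 256/3;  ∫_0^2 12*x^4 dx = 384/5;
    ∫_0^2 -4*x^3 dx = -16;  ∫_0^2 -8*x^2 dx = -64/3;  ∫_0^2 -12*x dx = -24;
    ∫_0^2 9 dx = 18.
  Sum: 512/7 + 256/3 + 384/5 − 16 − 64/3 − 24 + 18 = 6718/35.
  ∫_0^2 u'(x)^2 dx = ∫_0^2 (36*x^4 + 48*x^3 + 40*x^2 + 16*x + 4) dx. Term by term:
    ∫_0^2 36*x^4 dx = 1152/5;  ∫_0^2 48*x^3 dx = 192;  ∫_0^2 40*x^2 dx = 320/3;
    ∫_0^2 16*x dx = 32;  ∫_0^2 4 dx = 8.
  Sum: 1152/5 + 192 + 320/3 + 32 + 8 = 8536/15.
Adding: ||u||_{H^1}^2 = 6718/35 + 8536/15 = 79906/105.


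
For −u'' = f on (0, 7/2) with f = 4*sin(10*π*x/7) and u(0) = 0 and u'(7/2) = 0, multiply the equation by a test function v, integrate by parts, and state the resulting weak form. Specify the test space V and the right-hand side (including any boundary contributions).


V = {v ∈ H^1(0, 7/2) : v(0) = 0} (test functions vanish at x = 0 where u is specified); weak form: ∫_0^7/2 u'v' dx = ∫_0^7/2 (4*sin(10*π*x/7)) v dx for all v ∈ V.

Multiply both sides by a test function v and integrate from 0 to 7/2:
  ∫_0^7/2 −u''(x) v(x) dx = ∫_0^7/2 f(x) v(x) dx.
Integrate the LHS by parts once:
  ∫_0^7/2 −u'' v dx = −[u'(x) v(x)]_0^7/2 + ∫_0^7/2 u'(x) v'(x) dx.
Thus ∫_0^7/2 u'(x) v'(x) dx = ∫_0^7/2 f(x) v(x) dx + [u'(x) v(x)]_0^7/2.
Choose V so that boundary terms are either known or forced to vanish.
Mixed BC: u(0) = 0 (Dirichlet) and u'(7/2) = 0 (Neumann). Define V = {v ∈ H^1(0, 7/2) : v(0) = 0}. Then [u' v]_0^7/2 = u'(7/2)·v(7/2) − u'(0)·0 = 0.
Weak formulation: find u (satisfying any essential BC) such that ∫_0^7/2 u'(x) v'(x) dx = ∫_0^7/2 f v dx for all v ∈ V (Dirichlet at 0 absorbed into V; the Neumann datum at x = 7/2 is zero, so no boundary term remains).
Substituting f(x) = 4*sin(10*π*x/7), the right-hand side is ∫_0^7/2 (4*sin(10*π*x/7)) v dx.


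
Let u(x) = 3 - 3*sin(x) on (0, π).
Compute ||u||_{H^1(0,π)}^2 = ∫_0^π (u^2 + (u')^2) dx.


||u||_{H^1(0,π)}^2 = -36 + 18*π

u'(x) = -3*cos(x).
Expand u² and (u')² and integrate term by term on (0, π), using: for integers n ≥ 1, ∫_0^π sin²(nx) dx = ∫_0^π cos²(nx) dx = π/2; for n ≠ n', ∫_0^π sin(nx)sin(n'x) dx = ∫_0^π cos(nx)cos(n'x) dx = 0; and by product-to-sum, ∫_0^π sin(nx)cos(n'x) dx = ½∫_0^π [sin((n+n')x) + sin((n−n')x)] dx, which is 0 when n+n' is even and 2n/(n²−n'²) when n+n' is odd (it need not vanish on (0, π)). For the constant mode: ∫_0^π 1 dx = π, ∫_0^π cos(nx) dx = 0, ∫_0^π sin(nx) dx = (1−(−1)^n)/n.
  u² squared terms: (3)²·∫1 dx = 9·π = 9*π;  (-3)²·∫sin(x)² dx = 9·π/2 = 9*π/2.
  u² cross terms: 2·(3)·(-3)·∫1·sin(x) dx = -18·(2) = -36.
  So ∫_0^π u² dx = 9*π + 9*π/2 − 36 = -36 + 27*π/2.
  (u')² squared terms: (-3)²·∫cos(x)² dx = 9·π/2 = 9*π/2.
  So ∫_0^π (u')² dx = 9*π/2.
||u||_{H^1}^2 = (-36 + 27*π/2) + (9*π/2) = -36 + 18*π.


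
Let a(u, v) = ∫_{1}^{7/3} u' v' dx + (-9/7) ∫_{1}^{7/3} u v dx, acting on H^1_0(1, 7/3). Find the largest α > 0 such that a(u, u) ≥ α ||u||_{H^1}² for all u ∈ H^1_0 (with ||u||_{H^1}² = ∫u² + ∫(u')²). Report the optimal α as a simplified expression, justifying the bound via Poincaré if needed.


α = 9*(-16 + 7*π^2)/(7*(16 + 9*π^2))

Coercivity of a(·,·) on H^1_0(1, 7/3) means a(u, u) ≥ α ||u||_{H^1}² for every u ∈ H^1_0.
The interval has length L = 4/3, and Poincaré/coercivity depend only on L. Here a(u, u) = ∫(u')² + (-9/7)·∫u².
Here c = -9/7 < 0 with |c| < (π/L)² = 9*π^2/16, so coercivity still holds. The condition a(u,u) ≥ α||u||_{H^1}² reads (1−α)∫(u')² ≥ (α−c)∫u². Any admissible α is ≤ 1 (rapidly oscillating u have ∫u²/∫(u')² → 0), and α = 1 would force 0 ≥ (1−c)∫u², impossible since c < 1; so 1−α > 0. By the sharp Poincaré inequality on H^1_0 of an interval of length L, ∫(u')² ≥ (π/L)²∫u² with equality for the first sine mode sin(π(x−x₀)/L) (x₀ the left endpoint), so the inequality holds for all u iff (1−α)(π/L)² ≥ α − c, i.e. α ≤ ((π/L)² + c)/((π/L)² + 1) = (1 + c(L/π)²)/(1 + (L/π)²). (Direct route, valid since c ≤ 0: Poincaré gives c∫u² ≥ c(L/π)²∫(u')², so a(u,u) ≥ (1 + c(L/π)²)∫(u')², while ||u||_{H^1}² ≤ (1 + (L/π)²)∫(u')²; dividing yields the same α.) With (π/L)² = 9*π^2/16 and c = -9/7, the largest admissible constant is α = ((π/L)² + c)/((π/L)² + 1).
Simplifying, α = 9*(-16 + 7*π^2)/(7*(16 + 9*π^2)).


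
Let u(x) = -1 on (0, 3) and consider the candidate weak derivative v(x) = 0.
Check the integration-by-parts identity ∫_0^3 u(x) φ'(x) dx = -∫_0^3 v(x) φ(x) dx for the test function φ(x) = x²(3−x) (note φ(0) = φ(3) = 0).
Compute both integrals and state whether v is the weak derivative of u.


LHS = 0, RHS = 0. Yes, v = u' weakly.

u(x) = -1, classical derivative u'(x) = 0.
φ(x) = x²(3−x), so φ'(x) = 3*x*(2 - x).
Note φ(0) = φ(3) = 0, so the boundary term u·φ vanishes.
LHS = ∫_0^3 u(x) φ'(x) dx = ∫_0^3 (3*x^2 - 6*x) dx. Term by term:
  ∫_0^3 3*x^2 dx = 27;  ∫_0^3 -6*x dx = -27.
Sum: 27 − 27 = 0.
So LHS = 0.
∫_0^3 v(x) φ(x) dx = ∫_0^3 (0) dx. Term by term:
  ∫_0^3 0 dx = 0.
So RHS = -∫_0^3 v(x) φ(x) dx = 0.
LHS = RHS, so the identity holds for this test φ.
Moreover u is smooth here and v(x) = u'(x) = 0 pointwise, so the identity holds for every test function. Hence v is the weak derivative of u.


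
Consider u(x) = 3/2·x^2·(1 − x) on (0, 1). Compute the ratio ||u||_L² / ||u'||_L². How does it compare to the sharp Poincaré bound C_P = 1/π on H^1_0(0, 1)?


||u||_L² / ||u'||_L² = sqrt(14)/14 < C_P = 1/π.

u(x) = 3/2·x^2·(1 − x), so u'(x) = 3*x*(2 - 3*x)/2.
u(x) = 3/2·x^2·(1 − x) vanishes at x = 0 and x = 1, so u ∈ H^1_0(0, 1). Differentiate via the product rule and integrate the resulting polynomials term by term.
  ∫_0^1 u² dx = ∫_0^1 (9*x^6/4 - 9*x^5/2 + 9*x^4/4) dx. Term by term:
    ∫_0^1 9*x^6/4 dx = 9/28;  ∫_0^1 -9*x^5/2 dx = -3/4;  ∫_0^1 9*x^4/4 dx = 9/20.
  Sum: 9/28 − 3/4 + 9/20 = 3/140.
  ∫_0^1 (u')² dx = ∫_0^1 (81*x^4/4 - 27*x^3 + 9*x^2) dx. Term by term:
    ∫_0^1 81*x^4/4 dx = 81/20;  ∫_0^1 -27*x^3 dx = -27/4;  ∫_0^1 9*x^2 dx = 3.
  Sum: 81/20 − 27/4 + 3 = 3/10.
∫_0^1 u² dx = 3/140, so ||u||_L² = sqrt(105)/70.
∫_0^1 (u')² dx = 3/10, so ||u'||_L² = sqrt(30)/10.
Ratio ||u||_L² / ||u'||_L² = sqrt(14)/14.
Sharp Poincaré constant on H^1_0(0, 1) is C_P = L/π = 1/π, achieved by sin(π·x).
A polynomial bump cannot attain the sharp Poincaré constant (only the first sine eigenfunction does), so the ratio is strictly less than C_P, consistent with ||u||_L² ≤ C_P ||u'||_L².


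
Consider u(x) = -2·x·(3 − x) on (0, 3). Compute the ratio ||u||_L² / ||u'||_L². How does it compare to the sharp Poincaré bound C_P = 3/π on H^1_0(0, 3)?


||u||_L² / ||u'||_L² = 3*sqrt(10)/10 < C_P = 3/π.

u(x) = -2·x·(3 − x), so u'(x) = 4*x - 6.
u(x) = -2·x·(3 − x) vanishes at x = 0 and x = 3, so u ∈ H^1_0(0, 3). Differentiate via the product rule and integrate the resulting polynomials term by term.
  ∫_0^3 u² dx = ∫_0^3 (4*x^4 - 24*x^3 + 36*x^2) dx. Term by term:
    ∫_0^3 4*x^4 dx = 972/5;  ∫_0^3 -24*x^3 dx = -486;  ∫_0^3 36*x^2 dx = 324.
  Sum: 972/5 − 486 + 324 = 162/5.
  ∫_0^3 (u')² dx = ∫_0^3 (16*x^2 - 48*x + 36) dx. Term by term:
    ∫_0^3 16*x^2 dx = 144;  ∫_0^3 -48*x dx = -216;  ∫_0^3 36 dx = 108.
  Sum: 144 − 216 + 108 = 36.
∫_0^3 u² dx = 162/5, so ||u||_L² = 9*sqrt(10)/5.
∫_0^3 (u')² dx = 36, so ||u'||_L² = 6.
Ratio ||u||_L² / ||u'||_L² = 3*sqrt(10)/10.
Sharp Poincaré constant on H^1_0(0, 3) is C_P = L/π = 3/π, achieved by sin(π/3·x).
A polynomial bump cannot attain the sharp Poincaré constant (only the first sine eigenfunction does), so the ratio is strictly less than C_P, consistent with ||u||_L² ≤ C_P ||u'||_L².


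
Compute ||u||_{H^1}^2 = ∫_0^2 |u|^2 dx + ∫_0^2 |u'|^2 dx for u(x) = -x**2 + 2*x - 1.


||u||_{H^1}^2 = 46/15

The H^1 norm (squared) on an interval (0, L) is
  ||u||_{H^1}^2 = ∫_0^L u(x)^2 dx + ∫_0^L u'(x)^2 dx.
Compute u'(x) = 2 - 2*x.
Then u(x)^2 = x**4 - 4*x**3 + 6*x**2 - 4*x + 1 and u'(x)^2 = 4*x**2 - 8*x + 4.
Integrate each monomial from 0 to 2 using ∫_0^2 c·x^n dx = c·2^(n+1)/(n+1):
  ∫_0^2 u(x)^2 dx = ∫_0^2 (x^4 - 4*x^3 + 6*x^2 - 4*x + 1) dx. Term by term:
    ∫_0^2 x^4 dx = 32/5;  ∫_0^2 -4*x^3 dx = -16;  ∫_0^2 6*x^2 dx = 16;
    ∫_0^2 -4*x dx = -8;  ∫_0^2 1 dx = 2.
  Sum: 32/5 − 16 + 16 − 8 + 2 = 2/5.
  ∫_0^2 u'(x)^2 dx = ∫_0^2 (4*x^2 - 8*x + 4) dx. Term by term:
    ∫_0^2 4*x^2 dx = 32/3;  ∫_0^2 -8*x dx = -16;  ∫_0^2 4 dx = 8.
  Sum: 32/3 − 16 + 8 = 8/3.
Adding: ||u||_{H^1}^2 = 2/5 + 8/3 = 46/15.


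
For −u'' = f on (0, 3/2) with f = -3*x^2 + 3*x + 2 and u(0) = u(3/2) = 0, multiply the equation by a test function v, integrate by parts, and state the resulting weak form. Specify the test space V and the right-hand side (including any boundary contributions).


V = H^1_0(0, 3/2) (so v(0) = v(3/2) = 0); weak form: ∫_0^3/2 u'v' dx = ∫_0^3/2 (-3*x^2 + 3*x + 2) v dx for all v ∈ V.

Multiply both sides by a test function v and integrate from 0 to 3/2:
  ∫_0^3/2 −u''(x) v(x) dx = ∫_0^3/2 f(x) v(x) dx.
Integrate the LHS by parts once:
  ∫_0^3/2 −u'' v dx = −[u'(x) v(x)]_0^3/2 + ∫_0^3/2 u'(x) v'(x) dx.
Thus ∫_0^3/2 u'(x) v'(x) dx = ∫_0^3/2 f(x) v(x) dx + [u'(x) v(x)]_0^3/2.
Choose V so that boundary terms are either known or forced to vanish.
u is Dirichlet: u(0) = u(3/2) = 0. Let V = H^1_0(0, 3/2); then v(0) = v(3/2) = 0, and [u' v]_0^3/2 = 0.
Weak formulation: find u (satisfying any essential BC) such that ∫_0^3/2 u'(x) v'(x) dx = ∫_0^3/2 f v dx for all v ∈ V.
Substituting f(x) = -3*x^2 + 3*x + 2, the right-hand side is ∫_0^3/2 (-3*x^2 + 3*x + 2) v dx.


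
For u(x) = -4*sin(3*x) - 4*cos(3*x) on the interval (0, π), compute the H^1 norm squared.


||u||_{H^1(0,π)}^2 = 160*π

u'(x) = 12*sin(3*x) - 12*cos(3*x).
Expand u² and (u')² and integrate term by term on (0, π), using: for integers n ≥ 1, ∫_0^π sin²(nx) dx = ∫_0^π cos²(nx) dx = π/2; for n ≠ n', ∫_0^π sin(nx)sin(n'x) dx = ∫_0^π cos(nx)cos(n'x) dx = 0; and by product-to-sum, ∫_0^π sin(nx)cos(n'x) dx = ½∫_0^π [sin((n+n')x) + sin((n−n')x)] dx, which is 0 when n+n' is even and 2n/(n²−n'²) when n+n' is odd (it need not vanish on (0, π)).
  u² squared terms: (-4)²·∫cos(3x)² dx = 16·π/2 = 8*π;  (-4)²·∫sin(3x)² dx = 16·π/2 = 8*π.
  u² cross terms: 2·(-4)·(-4)·∫cos(3x)·sin(3x) dx = 32·(0) = 0.
  So ∫_0^π u² dx = 8*π + 8*π + 0 = 16*π.
  (u')² squared terms: (-12)²·∫cos(3x)² dx = 144·π/2 = 72*π;  (12)²·∫sin(3x)² dx = 144·π/2 = 72*π.
  (u')² cross terms: 2·(-12)·(12)·∫cos(3x)·sin(3x) dx = -288·(0) = 0.
  So ∫_0^π (u')² dx = 72*π + 72*π + 0 = 144*π.
||u||_{H^1}^2 = (16*π) + (144*π) = 160*π.


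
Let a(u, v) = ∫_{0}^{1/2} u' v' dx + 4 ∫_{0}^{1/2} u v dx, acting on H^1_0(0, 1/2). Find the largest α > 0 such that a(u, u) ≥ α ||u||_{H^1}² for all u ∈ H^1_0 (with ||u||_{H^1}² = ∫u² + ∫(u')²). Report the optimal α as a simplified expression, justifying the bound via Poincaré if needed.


α = 1

Coercivity of a(·,·) on H^1_0(0, 1/2) means a(u, u) ≥ α ||u||_{H^1}² for every u ∈ H^1_0.
The interval has length L = 1/2, and Poincaré/coercivity depend only on L. Here a(u, u) = ∫(u')² + (4)·∫u².
Here c = 4 ≥ 1, so a(u,u) = ∫(u')² + c∫u² ≥ ∫(u')² + ∫u² = ||u||_{H^1}², i.e. α = 1 works. No larger α is possible: a(u,u) ≥ α||u||_{H^1}² means (1−α)∫(u')² ≥ (α−c)∫u², and for the modes u_n = sin(nπ(x−x₀)/L) (x₀ the left endpoint) one has ∫u_n²/∫(u_n')² = (L/(nπ))² → 0, so a(u_n,u_n)/||u_n||_{H^1}² → 1. Hence the optimal constant is α = 1.
Therefore α = 1.


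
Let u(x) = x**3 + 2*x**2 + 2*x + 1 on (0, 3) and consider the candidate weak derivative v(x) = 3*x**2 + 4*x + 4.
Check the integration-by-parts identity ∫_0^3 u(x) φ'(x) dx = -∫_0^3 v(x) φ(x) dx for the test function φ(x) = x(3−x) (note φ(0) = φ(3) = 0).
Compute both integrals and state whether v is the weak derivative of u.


LHS = -1449/20, RHS = -1629/20. No, v is not the weak derivative of u.

u(x) = x**3 + 2*x**2 + 2*x + 1, classical derivative u'(x) = 3*x**2 + 4*x + 2.
φ(x) = x(3−x), so φ'(x) = 3 - 2*x.
Note φ(0) = φ(3) = 0, so the boundary term u·φ vanishes.
LHS = ∫_0^3 u(x) φ'(x) dx = ∫_0^3 (-2*x^4 - x^3 + 2*x^2 + 4*x + 3) dx. Term by term:
  ∫_0^3 -2*x^4 dx = -486/5;  ∫_0^3 -x^3 dx = -81/4;  ∫_0^3 2*x^2 dx = 18;
  ∫_0^3 4*x dx = 18;  ∫_0^3 3 dx = 9.
Sum: -486/5 − 81/4 + 18 + 18 + 9 = -1449/20.
So LHS = -1449/20.
∫_0^3 v(x) φ(x) dx = ∫_0^3 (-3*x^4 + 5*x^3 + 8*x^2 + 12*x) dx. Term by term:
  ∫_0^3 -3*x^4 dx = -729/5;  ∫_0^3 5*x^3 dx = 405/4;  ∫_0^3 8*x^2 dx = 72;
  ∫_0^3 12*x dx = 54.
Sum: -729/5 + 405/4 + 72 + 54 = 1629/20.
So RHS = -∫_0^3 v(x) φ(x) dx = -1629/20.
LHS − RHS = 9 ≠ 0, so the identity fails.
(For a valid weak derivative the identity must hold for EVERY test function, in particular this one. The failure shows v is NOT the weak derivative of u.)
Correct weak derivative would be u'(x) = 3*x**2 + 4*x + 2.


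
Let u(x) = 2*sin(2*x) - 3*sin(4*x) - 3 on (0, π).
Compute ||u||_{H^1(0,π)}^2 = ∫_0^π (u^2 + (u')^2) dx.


||u||_{H^1(0,π)}^2 = 191*π/2

u'(x) = 4*cos(2*x) - 12*cos(4*x).
Expand u² and (u')² and integrate term by term on (0, π), using: for integers n ≥ 1, ∫_0^π sin²(nx) dx = ∫_0^π cos²(nx) dx = π/2; for n ≠ n', ∫_0^π sin(nx)sin(n'x) dx = ∫_0^π cos(nx)cos(n'x) dx = 0; and by product-to-sum, ∫_0^π sin(nx)cos(n'x) dx = ½∫_0^π [sin((n+n')x) + sin((n−n')x)] dx, which is 0 when n+n' is even and 2n/(n²−n'²) when n+n' is odd (it need not vanish on (0, π)). For the constant mode: ∫_0^π 1 dx = π, ∫_0^π cos(nx) dx = 0, ∫_0^π sin(nx) dx = (1−(−1)^n)/n.
  u² squared terms: (-3)²·∫1 dx = 9·π = 9*π;  (-3)²·∫sin(4x)² dx = 9·π/2 = 9*π/2;  (2)²·∫sin(2x)² dx = 4·π/2 = 2*π.
  u² cross terms: 2·(-3)·(-3)·∫1·sin(4x) dx = 18·(0) = 0;  2·(-3)·(2)·∫1·sin(2x) dx = -12·(0) = 0;  2·(-3)·(2)·∫sin(4x)·sin(2x) dx = -12·(0) = 0.
  So ∫_0^π u² dx = 9*π + 9*π/2 + 2*π + 0 + 0 + 0 = 31*π/2.
  (u')² squared terms: (-12)²·∫cos(4x)² dx = 144·π/2 = 72*π;  (4)²·∫cos(2x)² dx = 16·π/2 = 8*π.
  (u')² cross terms: 2·(-12)·(4)·∫cos(4x)·cos(2x) dx = -96·(0) = 0.
  So ∫_0^π (u')² dx = 72*π + 8*π + 0 = 80*π.
||u||_{H^1}^2 = (31*π/2) + (80*π) = 191*π/2.


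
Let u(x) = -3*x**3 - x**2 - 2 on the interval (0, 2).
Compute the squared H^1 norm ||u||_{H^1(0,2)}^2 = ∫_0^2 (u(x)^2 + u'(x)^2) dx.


||u||_{H^1}^2 = 102344/105

The H^1 norm (squared) on an interval (0, L) is
  ||u||_{H^1}^2 = ∫_0^L u(x)^2 dx + ∫_0^L u'(x)^2 dx.
Compute u'(x) = -9*x**2 - 2*x.
Then u(x)^2 = 9*x**6 + 6*x**5 + x**4 + 12*x**3 + 4*x**2 + 4 and u'(x)^2 = 81*x**4 + 36*x**3 + 4*x**2.
Integrate each monomial from 0 to 2 using ∫_0^2 c·x^n dx = c·2^(n+1)/(n+1):
  ∫_0^2 u(x)^2 dx = ∫_0^2 (9*x^6 + 6*x^5 + x^4 + 12*x^3 + 4*x^2 + 4) dx. Term by term:
    ∫_0^2 9*x^6 dx = 1152/7;  ∫_0^2 6*x^5 dx = 64;  ∫_0^2 x^4 dx = 32/5;
    ∫_0^2 12*x^3 dx = 48;  ∫_0^2 4*x^2 dx = 32/3;  ∫_0^2 4 dx = 8.
  Sum: 1152/7 + 64 + 32/5 + 48 + 32/3 + 8 = 31672/105.
  ∫_0^2 u'(x)^2 dx = ∫_0^2 (81*x^4 + 36*x^3 + 4*x^2) dx. Term by term:
    ∫_0^2 81*x^4 dx = 2592/5;  ∫_0^2 36*x^3 dx = 144;  ∫_0^2 4*x^2 dx = 32/3.
  Sum: 2592/5 + 144 + 32/3 = 10096/15.
Adding: ||u||_{H^1}^2 = 31672/105 + 10096/15 = 102344/105.


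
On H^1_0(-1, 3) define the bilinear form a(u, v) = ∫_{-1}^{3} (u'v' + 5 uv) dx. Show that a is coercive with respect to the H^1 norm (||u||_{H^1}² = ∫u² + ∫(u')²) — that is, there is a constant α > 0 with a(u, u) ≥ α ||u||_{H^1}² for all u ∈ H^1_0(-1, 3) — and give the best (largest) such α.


α = 1

Coercivity of a(·,·) on H^1_0(-1, 3) means a(u, u) ≥ α ||u||_{H^1}² for every u ∈ H^1_0.
The interval has length L = 4, and Poincaré/coercivity depend only on L. Here a(u, u) = ∫(u')² + (5)·∫u².
Here c = 5 ≥ 1, so a(u,u) = ∫(u')² + c∫u² ≥ ∫(u')² + ∫u² = ||u||_{H^1}², i.e. α = 1 works. No larger α is possible: a(u,u) ≥ α||u||_{H^1}² means (1−α)∫(u')² ≥ (α−c)∫u², and for the modes u_n = sin(nπ(x−x₀)/L) (x₀ the left endpoint) one has ∫u_n²/∫(u_n')² = (L/(nπ))² → 0, so a(u_n,u_n)/||u_n||_{H^1}² → 1. Hence the optimal constant is α = 1.
Therefore α = 1.


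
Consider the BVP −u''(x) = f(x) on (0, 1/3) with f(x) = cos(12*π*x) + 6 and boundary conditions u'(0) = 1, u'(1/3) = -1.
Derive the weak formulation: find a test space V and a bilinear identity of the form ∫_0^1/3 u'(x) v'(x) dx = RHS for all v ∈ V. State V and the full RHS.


V = H^1(0, 1/3) (v unrestricted at boundary; u is determined up to an additive constant); weak form: ∫_0^1/3 u'v' dx = ∫_0^1/3 (cos(12*π*x) + 6) v dx − v(1/3) − v(0) for all v ∈ V.

Multiply both sides by a test function v and integrate from 0 to 1/3:
  ∫_0^1/3 −u''(x) v(x) dx = ∫_0^1/3 f(x) v(x) dx.
Integrate the LHS by parts once:
  ∫_0^1/3 −u'' v dx = −[u'(x) v(x)]_0^1/3 + ∫_0^1/3 u'(x) v'(x) dx.
Thus ∫_0^1/3 u'(x) v'(x) dx = ∫_0^1/3 f(x) v(x) dx + [u'(x) v(x)]_0^1/3.
Choose V so that boundary terms are either known or forced to vanish.
u has inhomogeneous Neumann u'(0) = 1, u'(1/3) = -1. [u' v]_0^1/3 = (-1)·v(1/3) − (1)·v(0) = − v(1/3) − v(0). Take V = H^1(0, 1/3); boundary term becomes part of RHS.
Weak formulation: find u (satisfying any essential BC) such that ∫_0^1/3 u'(x) v'(x) dx = ∫_0^1/3 f v dx − v(1/3) − v(0) for all v ∈ V (Neumann data are natural BCs: they enter the RHS as boundary terms).
Substituting f(x) = cos(12*π*x) + 6, the right-hand side is ∫_0^1/3 (cos(12*π*x) + 6) v dx − v(1/3) − v(0).
Compatibility check (pure Neumann): taking v ≡ 1 ∈ V gives 0 = ∫_0^1/3 f dx + (-1) − (1), i.e. ∫_0^1/3 f dx must equal u'(0) − u'(1/3) = 2. Indeed ∫_0^1/3 (cos(12*π*x) + 6) dx = 2, so the data are compatible. The solution is then unique only up to an additive constant (fix it e.g. by requiring ∫_0^1/3 u dx = 0).


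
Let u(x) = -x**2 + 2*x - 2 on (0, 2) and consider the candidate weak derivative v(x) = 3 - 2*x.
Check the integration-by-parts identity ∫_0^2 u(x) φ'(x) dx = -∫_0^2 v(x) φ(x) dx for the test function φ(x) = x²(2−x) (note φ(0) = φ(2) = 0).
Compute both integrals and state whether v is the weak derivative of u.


LHS = 8/15, RHS = -4/5. No, v is not the weak derivative of u.

u(x) = -x**2 + 2*x - 2, classical derivative u'(x) = 2 - 2*x.
φ(x) = x²(2−x), so φ'(x) = x*(4 - 3*x).
Note φ(0) = φ(2) = 0, so the boundary term u·φ vanishes.
LHS = ∫_0^2 u(x) φ'(x) dx = ∫_0^2 (3*x^4 - 10*x^3 + 14*x^2 - 8*x) dx. Term by term:
  ∫_0^2 3*x^4 dx = 96/5;  ∫_0^2 -10*x^3 dx = -40;  ∫_0^2 14*x^2 dx = 112/3;
  ∫_0^2 -8*x dx = -16.
Sum: 96/5 − 40 + 112/3 − 16 = 8/15.
So LHS = 8/15.
∫_0^2 v(x) φ(x) dx = ∫_0^2 (2*x^4 - 7*x^3 + 6*x^2) dx. Term by term:
  ∫_0^2 2*x^4 dx = 64/5;  ∫_0^2 -7*x^3 dx = -28;  ∫_0^2 6*x^2 dx = 16.
Sum: 64/5 − 28 + 16 = 4/5.
So RHS = -∫_0^2 v(x) φ(x) dx = -4/5.
LHS − RHS = 4/3 ≠ 0, so the identity fails.
(For a valid weak derivative the identity must hold for EVERY test function, in particular this one. The failure shows v is NOT the weak derivative of u.)
Correct weak derivative would be u'(x) = 2 - 2*x.


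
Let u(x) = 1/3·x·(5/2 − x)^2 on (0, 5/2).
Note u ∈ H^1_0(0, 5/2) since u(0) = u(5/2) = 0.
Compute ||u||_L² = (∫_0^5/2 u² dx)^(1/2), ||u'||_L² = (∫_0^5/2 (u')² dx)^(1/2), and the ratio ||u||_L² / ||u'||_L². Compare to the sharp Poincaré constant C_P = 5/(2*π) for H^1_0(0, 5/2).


||u||_L² / ||u'||_L² = 5*sqrt(14)/28 < C_P = 5/(2*π).

u(x) = 1/3·x·(5/2 − x)^2, so u'(x) = (2*x - 5)*(6*x - 5)/12.
u(x) = 1/3·x·(5/2 − x)^2 vanishes at x = 0 and x = 5/2, so u ∈ H^1_0(0, 5/2). Differentiate via the product rule and integrate the resulting polynomials term by term.
  ∫_0^5/2 u² dx = ∫_0^5/2 (x^6/9 - 10*x^5/9 + 25*x^4/6 - 125*x^3/18 + 625*x^2/144) dx. Term by term:
    ∫_0^5/2 x^6/9 dx = 78125/8064;  ∫_0^5/2 -10*x^5/9 dx = -78125/1728;  ∫_0^5/2 25*x^4/6 dx = 15625/192;
    ∫_0^5/2 -125*x^3/18 dx = -78125/1152;  ∫_0^5/2 625*x^2/144 dx = 78125/3456.
  Sum: 78125/8064 − 78125/1728 + 15625/192 − 78125/1152 + 78125/3456 = 15625/24192.
  ∫_0^5/2 (u')² dx = ∫_0^5/2 (x^4 - 20*x^3/3 + 275*x^2/18 - 125*x/9 + 625/144) dx. Term by term:
    ∫_0^5/2 x^4 dx = 625/32;  ∫_0^5/2 -20*x^3/3 dx = -3125/48;  ∫_0^5/2 275*x^2/18 dx = 34375/432;
    ∫_0^5/2 -125*x/9 dx = -3125/72;  ∫_0^5/2 625/144 dx = 3125/288.
  Sum: 625/32 − 3125/48 + 34375/432 − 3125/72 + 3125/288 = 625/432.
∫_0^5/2 u² dx = 15625/24192, so ||u||_L² = 125*sqrt(42)/1008.
∫_0^5/2 (u')² dx = 625/432, so ||u'||_L² = 25*sqrt(3)/36.
Ratio ||u||_L² / ||u'||_L² = 5*sqrt(14)/28.
Sharp Poincaré constant on H^1_0(0, 5/2) is C_P = L/π = 5/(2*π), achieved by sin(2*π/5·x).
A polynomial bump cannot attain the sharp Poincaré constant (only the first sine eigenfunction does), so the ratio is strictly less than C_P, consistent with ||u||_L² ≤ C_P ||u'||_L².


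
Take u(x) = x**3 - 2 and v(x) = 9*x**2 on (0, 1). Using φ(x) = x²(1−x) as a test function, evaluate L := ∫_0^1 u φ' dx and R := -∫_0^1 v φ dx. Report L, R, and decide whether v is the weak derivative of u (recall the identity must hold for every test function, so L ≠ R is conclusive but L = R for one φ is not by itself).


LHS = -1/10, RHS = -3/10. No, v is not the weak derivative of u.

u(x) = x**3 - 2, classical derivative u'(x) = 3*x**2.
φ(x) = x²(1−x), so φ'(x) = x*(2 - 3*x).
Note φ(0) = φ(1) = 0, so the boundary term u·φ vanishes.
LHS = ∫_0^1 u(x) φ'(x) dx = ∫_0^1 (-3*x^5 + 2*x^4 + 6*x^2 - 4*x) dx. Term by term:
  ∫_0^1 -3*x^5 dx = -1/2;  ∫_0^1 2*x^4 dx = 2/5;  ∫_0^1 6*x^2 dx = 2;
  ∫_0^1 -4*x dx = -2.
Sum: -1/2 + 2/5 + 2 − 2 = -1/10.
So LHS = -1/10.
∫_0^1 v(x) φ(x) dx = ∫_0^1 (-9*x^5 + 9*x^4) dx. Term by term:
  ∫_0^1 -9*x^5 dx = -3/2;  ∫_0^1 9*x^4 dx = 9/5.
Sum: -3/2 + 9/5 = 3/10.
So RHS = -∫_0^1 v(x) φ(x) dx = -3/10.
LHS − RHS = 1/5 ≠ 0, so the identity fails.
(For a valid weak derivative the identity must hold for EVERY test function, in particular this one. The failure shows v is NOT the weak derivative of u.)
Correct weak derivative would be u'(x) = 3*x**2.


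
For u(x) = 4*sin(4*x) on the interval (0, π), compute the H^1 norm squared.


||u||_{H^1(0,π)}^2 = 136*π

u'(x) = 16*cos(4*x).
Expand u² and (u')² and integrate term by term on (0, π), using: for integers n ≥ 1, ∫_0^π sin²(nx) dx = ∫_0^π cos²(nx) dx = π/2; for n ≠ n', ∫_0^π sin(nx)sin(n'x) dx = ∫_0^π cos(nx)cos(n'x) dx = 0; and by product-to-sum, ∫_0^π sin(nx)cos(n'x) dx = ½∫_0^π [sin((n+n')x) + sin((n−n')x)] dx, which is 0 when n+n' is even and 2n/(n²−n'²) when n+n' is odd (it need not vanish on (0, π)).
  u² squared terms: (4)²·∫sin(4x)² dx = 16·π/2 = 8*π.
  So ∫_0^π u² dx = 8*π.
  (u')² squared terms: (16)²·∫cos(4x)² dx = 256·π/2 = 128*π.
  So ∫_0^π (u')² dx = 128*π.
||u||_{H^1}^2 = (8*π) + (128*π) = 136*π.


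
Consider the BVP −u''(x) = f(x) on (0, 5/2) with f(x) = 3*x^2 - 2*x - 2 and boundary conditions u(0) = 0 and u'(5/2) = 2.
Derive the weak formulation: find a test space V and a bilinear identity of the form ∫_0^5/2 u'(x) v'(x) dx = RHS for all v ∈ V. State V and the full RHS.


V = {v ∈ H^1(0, 5/2) : v(0) = 0} (test functions vanish at x = 0 where u is specified); weak form: ∫_0^5/2 u'v' dx = ∫_0^5/2 (3*x^2 - 2*x - 2) v dx + 2·v(5/2) for all v ∈ V.

Multiply both sides by a test function v and integrate from 0 to 5/2:
  ∫_0^5/2 −u''(x) v(x) dx = ∫_0^5/2 f(x) v(x) dx.
Integrate the LHS by parts once:
  ∫_0^5/2 −u'' v dx = −[u'(x) v(x)]_0^5/2 + ∫_0^5/2 u'(x) v'(x) dx.
Thus ∫_0^5/2 u'(x) v'(x) dx = ∫_0^5/2 f(x) v(x) dx + [u'(x) v(x)]_0^5/2.
Choose V so that boundary terms are either known or forced to vanish.
Mixed BC: u(0) = 0 (Dirichlet) and u'(5/2) = 2 (Neumann). Define V = {v ∈ H^1(0, 5/2) : v(0) = 0}. Then [u' v]_0^5/2 = u'(5/2)·v(5/2) − u'(0)·0 = 2·v(5/2).
Weak formulation: find u (satisfying any essential BC) such that ∫_0^5/2 u'(x) v'(x) dx = ∫_0^5/2 f v dx + 2·v(5/2) for all v ∈ V (Dirichlet at 0 absorbed into V; Neumann datum at x = 5/2 contributes the boundary term).
Substituting f(x) = 3*x^2 - 2*x - 2, the right-hand side is ∫_0^5/2 (3*x^2 - 2*x - 2) v dx + 2·v(5/2).


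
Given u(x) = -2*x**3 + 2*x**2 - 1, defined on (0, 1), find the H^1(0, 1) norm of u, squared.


||u||_{H^1}^2 = 26/21

The H^1 norm (squared) on an interval (0, L) is
  ||u||_{H^1}^2 = ∫_0^L u(x)^2 dx + ∫_0^L u'(x)^2 dx.
Compute u'(x) = -6*x**2 + 4*x.
Then u(x)^2 = 4*x**6 - 8*x**5 + 4*x**4 + 4*x**3 - 4*x**2 + 1 and u'(x)^2 = 36*x**4 - 48*x**3 + 16*x**2.
Integrate each monomial from 0 to 1 using ∫_0^1 c·x^n dx = c·1^(n+1)/(n+1):
  ∫_0^1 u(x)^2 dx = ∫_0^1 (4*x^6 - 8*x^5 + 4*x^4 + 4*x^3 - 4*x^2 + 1) dx. Term by term:
    ∫_0^1 4*x^6 dx = 4/7;  ∫_0^1 -8*x^5 dx = -4/3;  ∫_0^1 4*x^4 dx = 4/5;
    ∫_0^1 4*x^3 dx = 1;  ∫_0^1 -4*x^2 dx = -4/3;  ∫_0^1 1 dx = 1.
  Sum: 4/7 − 4/3 + 4/5 + 1 − 4/3 + 1 = 74/105.
  ∫_0^1 u'(x)^2 dx = ∫_0^1 (36*x^4 - 48*x^3 + 16*x^2) dx. Term by term:
    ∫_0^1 36*x^4 dx = 36/5;  ∫_0^1 -48*x^3 dx = -12;  ∫_0^1 16*x^2 dx = 16/3.
  Sum: 36/5 − 12 + 16/3 = 8/15.
Adding: ||u||_{H^1}^2 = 74/105 + 8/15 = 26/21.


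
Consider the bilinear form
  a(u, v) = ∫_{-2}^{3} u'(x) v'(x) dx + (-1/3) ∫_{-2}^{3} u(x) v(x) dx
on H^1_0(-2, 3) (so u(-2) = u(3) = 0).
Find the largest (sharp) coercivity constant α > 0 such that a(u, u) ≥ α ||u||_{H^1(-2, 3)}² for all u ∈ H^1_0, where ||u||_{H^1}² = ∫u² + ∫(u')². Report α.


α = (-25/3 + π^2)/(π^2 + 25)

Coercivity of a(·,·) on H^1_0(-2, 3) means a(u, u) ≥ α ||u||_{H^1}² for every u ∈ H^1_0.
The interval has length L = 5, and Poincaré/coercivity depend only on L. Here a(u, u) = ∫(u')² + (-1/3)·∫u².
Here c = -1/3 < 0 with |c| < (π/L)² = π^2/25, so coercivity still holds. The condition a(u,u) ≥ α||u||_{H^1}² reads (1−α)∫(u')² ≥ (α−c)∫u². Any admissible α is ≤ 1 (rapidly oscillating u have ∫u²/∫(u')² → 0), and α = 1 would force 0 ≥ (1−c)∫u², impossible since c < 1; so 1−α > 0. By the sharp Poincaré inequality on H^1_0 of an interval of length L, ∫(u')² ≥ (π/L)²∫u² with equality for the first sine mode sin(π(x−x₀)/L) (x₀ the left endpoint), so the inequality holds for all u iff (1−α)(π/L)² ≥ α − c, i.e. α ≤ ((π/L)² + c)/((π/L)² + 1) = (1 + c(L/π)²)/(1 + (L/π)²). (Direct route, valid since c ≤ 0: Poincaré gives c∫u² ≥ c(L/π)²∫(u')², so a(u,u) ≥ (1 + c(L/π)²)∫(u')², while ||u||_{H^1}² ≤ (1 + (L/π)²)∫(u')²; dividing yields the same α.) With (π/L)² = π^2/25 and c = -1/3, the largest admissible constant is α = ((π/L)² + c)/((π/L)² + 1).
Simplifying, α = (-25/3 + π^2)/(π^2 + 25).


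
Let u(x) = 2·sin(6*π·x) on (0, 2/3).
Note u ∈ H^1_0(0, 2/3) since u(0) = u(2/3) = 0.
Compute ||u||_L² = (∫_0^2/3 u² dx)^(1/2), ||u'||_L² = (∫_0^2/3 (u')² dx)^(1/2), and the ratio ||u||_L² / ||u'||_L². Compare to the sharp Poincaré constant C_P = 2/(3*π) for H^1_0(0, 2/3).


||u||_L² / ||u'||_L² = 1/(6*π) < C_P = 2/(3*π).

u(x) = 2·sin(6*π·x), so u'(x) = 12*π*cos(6*π*x).
Writing u(x) = A·sin(kπx/L) with A = 2 and k = 4, use ∫_0^L sin²(kπx/L) dx = L/2 and ∫_0^L cos²(kπx/L) dx = L/2.
u² = 4·sin²(6*π·x) and (u')² = 144*π^2·cos²(6*π·x), and each of sin², cos² integrates to L/2 = 1/3 over (0, 2/3).
∫_0^2/3 u² dx = 4/3, so ||u||_L² = 2*sqrt(3)/3.
∫_0^2/3 (u')² dx = 48*π^2, so ||u'||_L² = 4*sqrt(3)*π.
Ratio ||u||_L² / ||u'||_L² = 1/(6*π).
Sharp Poincaré constant on H^1_0(0, 2/3) is C_P = L/π = 2/(3*π), achieved by sin(3*π/2·x).
This is the k = 4 harmonic; the ratio L/(kπ) is strictly less than C_P = L/π, consistent with the sharp inequality ||u||_L² ≤ C_P ||u'||_L².


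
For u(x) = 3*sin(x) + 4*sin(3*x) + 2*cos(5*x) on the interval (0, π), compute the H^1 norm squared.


||u||_{H^1(0,π)}^2 = 141*π

u'(x) = -10*sin(5*x) + 3*cos(x) + 12*cos(3*x).
Expand u² and (u')² and integrate term by term on (0, π), using: for integers n ≥ 1, ∫_0^π sin²(nx) dx = ∫_0^π cos²(nx) dx = π/2; for n ≠ n', ∫_0^π sin(nx)sin(n'x) dx = ∫_0^π cos(nx)cos(n'x) dx = 0; and by product-to-sum, ∫_0^π sin(nx)cos(n'x) dx = ½∫_0^π [sin((n+n')x) + sin((n−n')x)] dx, which is 0 when n+n' is even and 2n/(n²−n'²) when n+n' is odd (it need not vanish on (0, π)).
  u² squared terms: (2)²·∫cos(5x)² dx = 4·π/2 = 2*π;  (3)²·∫sin(x)² dx = 9·π/2 = 9*π/2;  (4)²·∫sin(3x)² dx = 16·π/2 = 8*π.
  u² cross terms: 2·(2)·(3)·∫cos(5x)·sin(x) dx = 12·(0) = 0;  2·(2)·(4)·∫cos(5x)·sin(3x) dx = 16·(0) = 0;  2·(3)·(4)·∫sin(x)·sin(3x) dx = 24·(0) = 0.
  So ∫_0^π u² dx = 2*π + 9*π/2 + 8*π + 0 + 0 + 0 = 29*π/2.
  (u')² squared terms: (-10)²·∫sin(5x)² dx = 100·π/2 = 50*π;  (3)²·∫cos(x)² dx = 9·π/2 = 9*π/2;  (12)²·∫cos(3x)² dx = 144·π/2 = 72*π.
  (u')² cross terms: 2·(-10)·(3)·∫sin(5x)·cos(x) dx = -60·(0) = 0;  2·(-10)·(12)·∫sin(5x)·cos(3x) dx = -240·(0) = 0;  2·(3)·(12)·∫cos(x)·cos(3x) dx = 72·(0) = 0.
  So ∫_0^π (u')² dx = 50*π + 9*π/2 + 72*π + 0 + 0 + 0 = 253*π/2.
||u||_{H^1}^2 = (29*π/2) + (253*π/2) = 141*π.
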